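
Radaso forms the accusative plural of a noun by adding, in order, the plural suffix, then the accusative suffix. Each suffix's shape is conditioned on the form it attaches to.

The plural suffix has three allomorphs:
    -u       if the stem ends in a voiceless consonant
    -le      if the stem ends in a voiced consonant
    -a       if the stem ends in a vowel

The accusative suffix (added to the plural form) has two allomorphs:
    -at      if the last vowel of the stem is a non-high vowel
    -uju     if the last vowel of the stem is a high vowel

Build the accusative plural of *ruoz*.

*ruoz* — final sound /z/ (a voiced consonant) → -le → *ruozle*.
Since the last vowel of the plural form *ruozle* is /e/ (a non-high vowel), it takes -at, giving *ruozleat*.

ruozleat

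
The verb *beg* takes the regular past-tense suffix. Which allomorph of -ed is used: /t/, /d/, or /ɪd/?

The stem *beg* ends in a voiced sound other than /d/.
The -ed suffix is realized as /ɪd/ after /t, d/; as /t/ after other voiceless consonants; and as /d/ after other voiced sounds.
So -ed on *beg* is pronounced /d/.

/d/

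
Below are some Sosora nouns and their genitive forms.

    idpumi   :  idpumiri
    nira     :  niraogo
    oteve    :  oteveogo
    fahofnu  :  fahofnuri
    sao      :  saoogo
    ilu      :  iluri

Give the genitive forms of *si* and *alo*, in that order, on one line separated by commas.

siri, aloogo

The pattern is height harmony: -ri when the last vowel of the stem is a high vowel (*idpumi*, *fahofnu*, *ilu*); -ogo when the last vowel of the stem is a non-high vowel (*nira*, *oteve*, *sao*).
The last vowel of *si* is /i/, which is a high vowel, so the suffix is -ri, giving *siri*.
Since the last vowel of *alo* is /o/ (a non-high vowel), it takes -ogo, giving *aloogo*.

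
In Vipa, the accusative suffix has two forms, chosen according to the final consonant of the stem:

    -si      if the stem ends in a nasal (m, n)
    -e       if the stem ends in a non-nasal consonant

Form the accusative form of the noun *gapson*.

Since the final consonant of *gapson* is /n/ (a nasal), it takes -si, giving *gapsonsi*.

gapsonsi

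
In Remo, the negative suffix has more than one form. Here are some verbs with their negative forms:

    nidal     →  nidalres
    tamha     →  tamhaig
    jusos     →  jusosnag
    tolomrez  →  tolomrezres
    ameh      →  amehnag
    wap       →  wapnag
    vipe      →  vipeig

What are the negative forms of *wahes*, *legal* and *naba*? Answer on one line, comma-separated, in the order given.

The pattern is voicing of the final sound: -nag when the stem ends in a voiceless consonant (*jusos*, *ameh*, *wap*); -res when the stem ends in a voiced consonant (*nidal*, *tolomrez*); -ig when the stem ends in a vowel (*tamha*, *vipe*).
*wahes*: final sound = /s/, a voiceless consonant → -nag → *wahesnag*.
*legal* — final sound /l/ (a voiced consonant) → -res → *legalres*.
*naba* — final sound /a/ (a vowel) → -ig → *nabaig*.

wahesnag, legalres, nabaig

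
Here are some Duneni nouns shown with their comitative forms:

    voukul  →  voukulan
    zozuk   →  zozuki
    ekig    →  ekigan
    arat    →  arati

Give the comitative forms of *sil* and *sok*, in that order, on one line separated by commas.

Looking at the final consonant of each stem: -i when the stem ends in a voiceless consonant (*zozuk*, *arat*); -an when the stem ends in a voiced consonant (*voukul*, *ekig*).
Since the final consonant of *sil* is /l/ (voiced), it takes -an, giving *silan*.
The final consonant of *sok* is /k/, which is voiceless, so the suffix is -i, giving *soki*.

silan, soki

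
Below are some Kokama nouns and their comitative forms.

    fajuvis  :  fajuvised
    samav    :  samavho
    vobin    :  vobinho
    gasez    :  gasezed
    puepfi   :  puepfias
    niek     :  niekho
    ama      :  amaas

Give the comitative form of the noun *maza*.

Looking at the final sound of each stem: -ed when the stem ends in a sibilant (*fajuvis*, *gasez*); -ho when the stem ends in a non-sibilant consonant (*samav*, *vobin*, *niek*); -as when the stem ends in a vowel (*puepfi*, *ama*).
The final sound of *maza* is /a/, which is a vowel, so the suffix is -as, giving *mazaas*.

mazaas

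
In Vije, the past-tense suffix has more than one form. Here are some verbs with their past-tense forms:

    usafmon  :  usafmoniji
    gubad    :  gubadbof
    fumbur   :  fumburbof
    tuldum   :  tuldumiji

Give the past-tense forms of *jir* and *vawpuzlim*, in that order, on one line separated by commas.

jirbof, vawpuzlimiji

The suffix is conditioned by the final consonant: -iji when the stem ends in a nasal (*usafmon*, *tuldum*); -bof when the stem ends in a non-nasal consonant (*gubad*, *fumbur*).
*jir* — final consonant /r/ (non-nasal) → -bof → *jirbof*.
*vawpuzlim*: final consonant = /m/, a nasal → -iji → *vawpuzlimiji*.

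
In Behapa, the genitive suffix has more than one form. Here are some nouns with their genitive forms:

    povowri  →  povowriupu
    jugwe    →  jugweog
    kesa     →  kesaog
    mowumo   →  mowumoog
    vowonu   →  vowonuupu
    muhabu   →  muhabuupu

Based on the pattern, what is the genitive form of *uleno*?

Looking at the last vowel of each stem: -upu when the last vowel of the stem is a high vowel (*povowri*, *vowonu*, *muhabu*); -og when the last vowel of the stem is a non-high vowel (*jugwe*, *kesa*, *mowumo*).
*uleno*: last vowel = /o/, a non-high vowel → -og → *ulenoog*.

ulenoog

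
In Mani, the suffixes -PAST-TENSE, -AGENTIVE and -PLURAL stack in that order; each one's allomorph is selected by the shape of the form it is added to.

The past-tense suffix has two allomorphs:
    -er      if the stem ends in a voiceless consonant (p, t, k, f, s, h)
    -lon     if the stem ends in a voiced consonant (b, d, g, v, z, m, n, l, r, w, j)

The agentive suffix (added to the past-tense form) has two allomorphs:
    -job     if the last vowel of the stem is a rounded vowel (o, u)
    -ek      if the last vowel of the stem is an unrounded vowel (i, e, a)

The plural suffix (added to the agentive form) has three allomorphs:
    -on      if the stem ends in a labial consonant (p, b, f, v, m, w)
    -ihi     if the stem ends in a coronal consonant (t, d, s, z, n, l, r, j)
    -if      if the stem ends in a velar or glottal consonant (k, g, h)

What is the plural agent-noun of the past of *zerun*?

zerunlonjobon

*zerun*: final consonant = /n/, voiced → -lon → *zerunlon*.
The past-tense form *zerunlon* — last vowel /o/ (a rounded vowel) → -job → *zerunlonjob*.
The agentive form *zerunlonjob* — final consonant /b/ (labial) → -on → *zerunlonjobon*.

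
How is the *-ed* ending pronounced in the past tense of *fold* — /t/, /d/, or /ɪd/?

/ɪd/

The stem *fold* ends in /t/ or /d/.
The -ed suffix is realized as /ɪd/ after /t, d/; as /t/ after other voiceless consonants; and as /d/ after other voiced sounds.
So -ed on *fold* is pronounced /ɪd/.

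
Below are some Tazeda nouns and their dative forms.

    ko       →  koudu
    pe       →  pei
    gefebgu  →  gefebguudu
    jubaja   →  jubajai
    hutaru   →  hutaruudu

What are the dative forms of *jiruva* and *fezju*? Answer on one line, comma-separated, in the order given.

Looking at the last vowel of each stem: -udu when the last vowel of the stem is a rounded vowel (*ko*, *gefebgu*, *hutaru*); -i when the last vowel of the stem is an unrounded vowel (*pe*, *jubaja*).
*jiruva* — last vowel /a/ (an unrounded vowel) → -i → *jiruvai*.
Since the last vowel of *fezju* is /u/ (a rounded vowel), it takes -udu, giving *fezjuudu*.

jiruvai, fezjuudu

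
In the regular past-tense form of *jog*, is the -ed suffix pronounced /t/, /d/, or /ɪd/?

The stem *jog* ends in a voiced sound other than /d/.
The -ed suffix is realized as /ɪd/ after /t, d/; as /t/ after other voiceless consonants; and as /d/ after other voiced sounds.
So -ed on *jog* is pronounced /d/.

/d/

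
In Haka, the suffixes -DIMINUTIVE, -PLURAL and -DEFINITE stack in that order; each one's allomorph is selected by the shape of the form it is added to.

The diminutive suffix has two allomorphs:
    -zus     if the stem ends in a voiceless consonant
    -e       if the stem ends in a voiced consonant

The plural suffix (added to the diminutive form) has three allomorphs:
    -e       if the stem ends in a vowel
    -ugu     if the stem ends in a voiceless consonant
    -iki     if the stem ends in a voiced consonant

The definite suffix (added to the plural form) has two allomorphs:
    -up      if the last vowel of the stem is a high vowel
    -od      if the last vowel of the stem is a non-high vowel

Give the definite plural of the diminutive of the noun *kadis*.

The final consonant of *kadis* is /s/, which is voiceless, so the diminutive suffix is -zus, giving *kadiszus*.
The final sound of the diminutive form *kadiszus* is /s/, which is a voiceless consonant, so the plural suffix is -ugu, giving *kadiszusugu*.
Since the last vowel of the plural form *kadiszusugu* is /u/ (a high vowel), it takes -up, giving *kadiszusuguup*.

kadiszusuguup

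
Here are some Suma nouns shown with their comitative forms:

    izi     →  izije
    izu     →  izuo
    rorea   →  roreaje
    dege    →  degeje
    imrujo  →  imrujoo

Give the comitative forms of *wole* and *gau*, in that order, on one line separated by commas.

The suffix is conditioned by the last vowel: -o when the last vowel of the stem is a rounded vowel (*izu*, *imrujo*); -je when the last vowel of the stem is an unrounded vowel (*izi*, *rorea*, *dege*).
The last vowel of *wole* is /e/, which is an unrounded vowel, so the suffix is -je, giving *woleje*.
*gau*: last vowel = /u/, a rounded vowel → -o → *gauo*.

woleje, gauo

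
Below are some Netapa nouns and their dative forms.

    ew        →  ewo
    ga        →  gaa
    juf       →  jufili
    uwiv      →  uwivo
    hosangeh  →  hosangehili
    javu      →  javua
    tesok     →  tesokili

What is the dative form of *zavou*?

The alternation tracks the final sound of the stem — -ili when the stem ends in a voiceless consonant (*juf*, *hosangeh*, *tesok*); -o when the stem ends in a voiced consonant (*ew*, *uwiv*); -a when the stem ends in a vowel (*ga*, *javu*).
The final sound of *zavou* is /u/, which is a vowel, so the suffix is -a, giving *zavoua*.

zavoua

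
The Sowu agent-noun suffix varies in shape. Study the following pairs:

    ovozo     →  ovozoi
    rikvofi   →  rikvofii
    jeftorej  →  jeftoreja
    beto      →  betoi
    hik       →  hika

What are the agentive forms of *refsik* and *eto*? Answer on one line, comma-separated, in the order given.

refsika, etoi

Looking at the final sound of each stem: -a when the stem ends in a consonant (*jeftorej*, *hik*); -i when the stem ends in a vowel (*ovozo*, *rikvofi*, *beto*).
Since the final sound of *refsik* is /k/ (a consonant), it takes -a, giving *refsika*.
The final sound of *eto* is /o/, which is a vowel, so the suffix is -i, giving *etoi*.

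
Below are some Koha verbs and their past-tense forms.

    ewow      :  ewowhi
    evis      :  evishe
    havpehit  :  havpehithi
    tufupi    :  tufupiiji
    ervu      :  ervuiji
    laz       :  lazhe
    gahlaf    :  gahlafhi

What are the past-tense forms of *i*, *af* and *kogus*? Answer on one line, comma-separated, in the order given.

The alternation tracks the final sound of the stem — -he when the stem ends in a sibilant (*evis*, *laz*); -hi when the stem ends in a non-sibilant consonant (*ewow*, *havpehit*, *gahlaf*); -iji when the stem ends in a vowel (*tufupi*, *ervu*).
Since the final sound of *i* is /i/ (a vowel), it takes -iji, giving *iiji*.
The final sound of *af* is /f/, which is a non-sibilant consonant, so the suffix is -hi, giving *afhi*.
*kogus* — final sound /s/ (a sibilant) → -he → *kogushe*.

iiji, afhi, kogushe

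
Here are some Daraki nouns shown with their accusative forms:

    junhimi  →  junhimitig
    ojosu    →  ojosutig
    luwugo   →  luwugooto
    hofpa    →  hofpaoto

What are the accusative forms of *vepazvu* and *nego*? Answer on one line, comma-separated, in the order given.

vepazvutig, negooto

The suffix is conditioned by the last vowel: -tig when the last vowel of the stem is a high vowel (*junhimi*, *ojosu*); -oto when the last vowel of the stem is a non-high vowel (*luwugo*, *hofpa*).
The last vowel of *vepazvu* is /u/, which is a high vowel, so the suffix is -tig, giving *vepazvutig*.
The last vowel of *nego* is /o/, which is a non-high vowel, so the suffix is -oto, giving *negooto*.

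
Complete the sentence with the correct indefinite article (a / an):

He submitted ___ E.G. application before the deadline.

The indefinite article is chosen by the initial *sound* of the following word, not its spelling.
The initialism *E.G.* is read letter by letter; the first letter, E, is pronounced /iː/, which begins with a vowel sound.
So the article is *an*: He submitted an E.G. application before the deadline.

an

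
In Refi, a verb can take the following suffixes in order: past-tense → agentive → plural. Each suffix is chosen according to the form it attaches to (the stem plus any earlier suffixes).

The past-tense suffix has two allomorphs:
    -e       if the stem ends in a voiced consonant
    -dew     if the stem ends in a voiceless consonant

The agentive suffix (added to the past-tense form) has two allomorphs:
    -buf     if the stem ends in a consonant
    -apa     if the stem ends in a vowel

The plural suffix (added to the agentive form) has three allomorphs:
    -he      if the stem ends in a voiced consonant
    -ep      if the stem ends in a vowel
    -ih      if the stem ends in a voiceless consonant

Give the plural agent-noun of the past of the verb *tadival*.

tadivaleapaep

The final consonant of *tadival* is /l/, which is voiced, so the past-tense suffix is -e, giving *tadivale*.
The past-tense form *tadivale* — final sound /e/ (a vowel) → -apa → *tadivaleapa*.
Since the final sound of the agentive form *tadivaleapa* is /a/ (a vowel), it takes -ep, giving *tadivaleapaep*.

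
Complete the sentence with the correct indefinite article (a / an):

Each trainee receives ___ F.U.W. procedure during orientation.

an

The indefinite article is chosen by the initial *sound* of the following word, not its spelling.
The initialism *F.U.W.* is read letter by letter; the first letter, F, is pronounced /ɛf/, which begins with a vowel sound.
So the article is *an*: Each trainee receives an F.U.W. procedure during orientation.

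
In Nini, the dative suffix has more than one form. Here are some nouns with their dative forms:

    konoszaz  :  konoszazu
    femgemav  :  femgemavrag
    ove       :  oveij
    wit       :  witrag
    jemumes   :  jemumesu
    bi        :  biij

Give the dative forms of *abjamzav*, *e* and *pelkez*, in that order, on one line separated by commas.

The pattern is sibilance of the final sound: -u when the stem ends in a sibilant (*konoszaz*, *jemumes*); -rag when the stem ends in a non-sibilant consonant (*femgemav*, *wit*); -ij when the stem ends in a vowel (*ove*, *bi*).
The final sound of *abjamzav* is /v/, which is a non-sibilant consonant, so the suffix is -rag, giving *abjamzavrag*.
*e* — final sound /e/ (a vowel) → -ij → *eij*.
*pelkez* — final sound /z/ (a sibilant) → -u → *pelkezu*.

abjamzavrag, eij, pelkezu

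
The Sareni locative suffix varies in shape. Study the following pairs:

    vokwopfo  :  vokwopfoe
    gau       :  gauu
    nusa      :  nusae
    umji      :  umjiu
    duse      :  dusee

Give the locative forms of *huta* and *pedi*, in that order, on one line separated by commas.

hutae, pediu

The pattern is height harmony: -u when the last vowel of the stem is a high vowel (*gau*, *umji*); -e when the last vowel of the stem is a non-high vowel (*vokwopfo*, *nusa*, *duse*).
The last vowel of *huta* is /a/, which is a non-high vowel, so the suffix is -e, giving *hutae*.
*pedi* — last vowel /i/ (a high vowel) → -u → *pediu*.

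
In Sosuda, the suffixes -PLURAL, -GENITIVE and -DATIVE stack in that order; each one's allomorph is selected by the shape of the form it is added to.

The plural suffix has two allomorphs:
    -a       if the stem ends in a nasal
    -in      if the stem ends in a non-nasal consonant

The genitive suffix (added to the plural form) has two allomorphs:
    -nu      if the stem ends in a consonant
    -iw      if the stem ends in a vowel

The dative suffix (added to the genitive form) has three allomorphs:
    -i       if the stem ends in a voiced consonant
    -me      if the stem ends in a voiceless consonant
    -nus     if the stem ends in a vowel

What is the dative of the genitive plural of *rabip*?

*rabip*: final consonant = /p/, non-nasal → -in → *rabipin*.
Since the final sound of the plural form *rabipin* is /n/ (a consonant), it takes -nu, giving *rabipinnu*.
The genitive form *rabipinnu*: final sound = /u/, a vowel → -nus → *rabipinnunus*.

rabipinnunus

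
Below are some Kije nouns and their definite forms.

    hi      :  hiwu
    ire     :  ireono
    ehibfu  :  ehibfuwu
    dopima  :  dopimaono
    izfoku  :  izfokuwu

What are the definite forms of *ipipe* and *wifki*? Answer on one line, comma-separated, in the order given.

ipipeono, wifkiwu

Looking at the last vowel of each stem: -wu when the last vowel of the stem is a high vowel (*hi*, *ehibfu*, *izfoku*); -ono when the last vowel of the stem is a non-high vowel (*ire*, *dopima*).
The last vowel of *ipipe* is /e/, which is a non-high vowel, so the suffix is -ono, giving *ipipeono*.
The last vowel of *wifki* is /i/, which is a high vowel, so the suffix is -wu, giving *wifkiwu*.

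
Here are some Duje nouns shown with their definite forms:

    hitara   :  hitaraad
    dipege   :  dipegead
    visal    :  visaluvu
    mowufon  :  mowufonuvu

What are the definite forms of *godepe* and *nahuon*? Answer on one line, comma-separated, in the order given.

godepead, nahuonuvu

The pattern is consonant vs. vowel: -uvu when the stem ends in a consonant (*visal*, *mowufon*); -ad when the stem ends in a vowel (*hitara*, *dipege*).
*godepe* — final sound /e/ (a vowel) → -ad → *godepead*.
The final sound of *nahuon* is /n/, which is a consonant, so the suffix is -uvu, giving *nahuonuvu*.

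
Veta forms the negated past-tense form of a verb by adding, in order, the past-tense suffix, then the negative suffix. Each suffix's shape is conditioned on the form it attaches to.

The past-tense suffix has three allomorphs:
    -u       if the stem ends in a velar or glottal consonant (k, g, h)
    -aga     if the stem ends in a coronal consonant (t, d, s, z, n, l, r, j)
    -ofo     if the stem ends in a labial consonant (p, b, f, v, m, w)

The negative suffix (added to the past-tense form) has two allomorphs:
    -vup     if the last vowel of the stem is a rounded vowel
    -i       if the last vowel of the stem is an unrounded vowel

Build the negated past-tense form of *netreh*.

*netreh*: final consonant = /h/, velar/glottal → -u → *netrehu*.
The last vowel of the past-tense form *netrehu* is /u/, which is a rounded vowel, so the negative suffix is -vup, giving *netrehuvup*.

netrehuvup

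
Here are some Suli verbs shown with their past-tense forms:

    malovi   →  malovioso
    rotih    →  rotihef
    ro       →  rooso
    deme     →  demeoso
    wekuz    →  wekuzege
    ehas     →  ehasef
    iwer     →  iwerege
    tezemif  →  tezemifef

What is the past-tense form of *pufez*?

The suffix is conditioned by the final sound: -ef when the stem ends in a voiceless consonant (*rotih*, *ehas*, *tezemif*); -ege when the stem ends in a voiced consonant (*wekuz*, *iwer*); -oso when the stem ends in a vowel (*malovi*, *ro*, *deme*).
*pufez*: final sound = /z/, a voiced consonant → -ege → *pufezege*.

pufezege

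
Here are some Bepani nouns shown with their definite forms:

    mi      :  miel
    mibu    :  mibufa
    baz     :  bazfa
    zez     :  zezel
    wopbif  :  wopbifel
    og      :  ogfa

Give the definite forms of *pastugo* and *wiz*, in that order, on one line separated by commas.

pastugofa, wizel

The pattern is front/back vowel harmony: -el when the last vowel of the stem is a front vowel (*mi*, *zez*, *wopbif*); -fa when the last vowel of the stem is a back vowel (*mibu*, *baz*, *og*).
*pastugo* — last vowel /o/ (a back vowel) → -fa → *pastugofa*.
*wiz*: last vowel = /i/, a front vowel → -el → *wizel*.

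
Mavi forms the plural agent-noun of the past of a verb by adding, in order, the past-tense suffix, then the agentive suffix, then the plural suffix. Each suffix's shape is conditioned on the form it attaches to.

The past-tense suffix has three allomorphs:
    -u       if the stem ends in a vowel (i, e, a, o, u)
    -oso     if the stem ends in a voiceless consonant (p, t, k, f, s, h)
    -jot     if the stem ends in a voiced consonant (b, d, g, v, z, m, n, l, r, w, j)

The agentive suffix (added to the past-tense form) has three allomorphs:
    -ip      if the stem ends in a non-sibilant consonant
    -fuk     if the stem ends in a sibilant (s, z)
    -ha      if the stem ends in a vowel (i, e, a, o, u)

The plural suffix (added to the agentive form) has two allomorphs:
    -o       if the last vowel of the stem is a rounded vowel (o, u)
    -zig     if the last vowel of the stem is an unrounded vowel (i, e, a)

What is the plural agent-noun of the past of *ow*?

The final sound of *ow* is /w/, which is a voiced consonant, so the past-tense suffix is -jot, giving *owjot*.
The past-tense form *owjot*: final sound = /t/, a non-sibilant consonant → -ip → *owjotip*.
The last vowel of the agentive form *owjotip* is /i/, which is an unrounded vowel, so the plural suffix is -zig, giving *owjotipzig*.

owjotipzig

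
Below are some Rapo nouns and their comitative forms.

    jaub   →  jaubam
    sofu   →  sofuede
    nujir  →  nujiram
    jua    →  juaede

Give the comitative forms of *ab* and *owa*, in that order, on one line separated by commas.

abam, owaede

The pattern is consonant vs. vowel: -am when the stem ends in a consonant (*jaub*, *nujir*); -ede when the stem ends in a vowel (*sofu*, *jua*).
*ab*: final sound = /b/, a consonant → -am → *abam*.
The final sound of *owa* is /a/, which is a vowel, so the suffix is -ede, giving *owaede*.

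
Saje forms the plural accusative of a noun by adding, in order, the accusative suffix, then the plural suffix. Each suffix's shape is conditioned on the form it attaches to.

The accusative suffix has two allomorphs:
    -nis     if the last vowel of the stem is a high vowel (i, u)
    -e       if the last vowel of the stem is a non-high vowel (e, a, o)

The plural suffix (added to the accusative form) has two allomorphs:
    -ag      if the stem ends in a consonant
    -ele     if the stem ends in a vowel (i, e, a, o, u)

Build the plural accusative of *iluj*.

The last vowel of *iluj* is /u/, which is a high vowel, so the accusative suffix is -nis, giving *ilujnis*.
The final sound of the accusative form *ilujnis* is /s/, which is a consonant, so the plural suffix is -ag, giving *ilujnisag*.

ilujnisag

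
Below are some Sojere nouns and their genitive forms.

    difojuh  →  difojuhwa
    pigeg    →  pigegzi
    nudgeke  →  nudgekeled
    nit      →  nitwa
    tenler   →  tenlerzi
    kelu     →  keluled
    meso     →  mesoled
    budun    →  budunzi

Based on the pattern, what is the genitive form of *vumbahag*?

The pattern is voicing of the final sound: -wa when the stem ends in a voiceless consonant (*difojuh*, *nit*); -zi when the stem ends in a voiced consonant (*pigeg*, *tenler*, *budun*); -led when the stem ends in a vowel (*nudgeke*, *kelu*, *meso*).
*vumbahag*: final sound = /g/, a voiced consonant → -zi → *vumbahagzi*.

vumbahagzi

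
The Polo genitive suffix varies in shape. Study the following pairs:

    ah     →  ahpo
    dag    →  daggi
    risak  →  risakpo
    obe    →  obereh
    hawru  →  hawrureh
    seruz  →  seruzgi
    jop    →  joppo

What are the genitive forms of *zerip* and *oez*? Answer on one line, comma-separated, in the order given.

zerippo, oezgi

The pattern is voicing of the final sound: -po when the stem ends in a voiceless consonant (*ah*, *risak*, *jop*); -gi when the stem ends in a voiced consonant (*dag*, *seruz*); -reh when the stem ends in a vowel (*obe*, *hawru*).
Since the final sound of *zerip* is /p/ (a voiceless consonant), it takes -po, giving *zerippo*.
*oez* — final sound /z/ (a voiced consonant) → -gi → *oezgi*.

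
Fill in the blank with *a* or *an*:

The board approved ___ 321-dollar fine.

The indefinite article is chosen by the initial *sound* of the following word, not its spelling.
The number *321* is spoken "three hundred …", beginning with /θriː/ — a consonant sound.
So the article is *a*: The board approved a 321-dollar fine.

a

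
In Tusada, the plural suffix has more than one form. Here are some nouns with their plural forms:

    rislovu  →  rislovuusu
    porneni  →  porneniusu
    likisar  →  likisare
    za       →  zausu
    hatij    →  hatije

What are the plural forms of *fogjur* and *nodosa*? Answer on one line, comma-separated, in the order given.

fogjure, nodosausu

The suffix is conditioned by the final sound: -e when the stem ends in a consonant (*likisar*, *hatij*); -usu when the stem ends in a vowel (*rislovu*, *porneni*, *za*).
Since the final sound of *fogjur* is /r/ (a consonant), it takes -e, giving *fogjure*.
Since the final sound of *nodosa* is /a/ (a vowel), it takes -usu, giving *nodosausu*.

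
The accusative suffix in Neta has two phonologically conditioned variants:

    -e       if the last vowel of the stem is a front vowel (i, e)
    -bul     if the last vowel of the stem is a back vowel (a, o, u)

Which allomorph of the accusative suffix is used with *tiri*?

-e

Since the last vowel of *tiri* is /i/ (a front vowel), it takes -e.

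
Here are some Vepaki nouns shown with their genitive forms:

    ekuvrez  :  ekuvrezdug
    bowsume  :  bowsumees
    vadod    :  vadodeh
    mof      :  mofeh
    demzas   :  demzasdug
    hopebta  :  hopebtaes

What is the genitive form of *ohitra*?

ohitraes

The pattern is sibilance of the final sound: -dug when the stem ends in a sibilant (*ekuvrez*, *demzas*); -eh when the stem ends in a non-sibilant consonant (*vadod*, *mof*); -es when the stem ends in a vowel (*bowsume*, *hopebta*).
The final sound of *ohitra* is /a/, which is a vowel, so the suffix is -es, giving *ohitraes*.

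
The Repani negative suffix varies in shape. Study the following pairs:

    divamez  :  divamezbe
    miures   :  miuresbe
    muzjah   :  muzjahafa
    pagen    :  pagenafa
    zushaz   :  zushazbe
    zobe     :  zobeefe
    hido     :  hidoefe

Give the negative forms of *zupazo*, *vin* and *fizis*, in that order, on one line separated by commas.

zupazoefe, vinafa, fizisbe

The pattern is sibilance of the final sound: -be when the stem ends in a sibilant (*divamez*, *miures*, *zushaz*); -afa when the stem ends in a non-sibilant consonant (*muzjah*, *pagen*); -efe when the stem ends in a vowel (*zobe*, *hido*).
Since the final sound of *zupazo* is /o/ (a vowel), it takes -efe, giving *zupazoefe*.
*vin*: final sound = /n/, a non-sibilant consonant → -afa → *vinafa*.
The final sound of *fizis* is /s/, which is a sibilant, so the suffix is -be, giving *fizisbe*.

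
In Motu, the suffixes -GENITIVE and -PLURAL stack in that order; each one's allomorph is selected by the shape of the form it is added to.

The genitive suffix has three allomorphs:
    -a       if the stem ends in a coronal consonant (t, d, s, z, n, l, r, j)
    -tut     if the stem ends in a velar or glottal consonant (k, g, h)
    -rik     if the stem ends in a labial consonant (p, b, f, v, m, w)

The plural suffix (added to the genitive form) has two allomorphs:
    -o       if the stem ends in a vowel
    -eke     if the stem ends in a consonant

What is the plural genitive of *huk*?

huktuteke

The final consonant of *huk* is /k/, which is velar/glottal, so the genitive suffix is -tut, giving *huktut*.
Since the final sound of the genitive form *huktut* is /t/ (a consonant), it takes -eke, giving *huktuteke*.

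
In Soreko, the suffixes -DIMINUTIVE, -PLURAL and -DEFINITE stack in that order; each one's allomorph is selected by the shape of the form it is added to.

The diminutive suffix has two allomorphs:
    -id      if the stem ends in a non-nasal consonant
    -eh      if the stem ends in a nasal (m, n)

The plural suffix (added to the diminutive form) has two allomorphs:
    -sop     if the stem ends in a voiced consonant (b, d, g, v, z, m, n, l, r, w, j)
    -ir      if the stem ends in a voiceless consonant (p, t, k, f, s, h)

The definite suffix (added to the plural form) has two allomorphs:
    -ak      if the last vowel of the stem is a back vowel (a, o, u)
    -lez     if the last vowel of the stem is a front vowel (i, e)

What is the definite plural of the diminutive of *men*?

Since the final consonant of *men* is /n/ (a nasal), it takes -eh, giving *meneh*.
The diminutive form *meneh*: final consonant = /h/, voiceless → -ir → *menehir*.
The plural form *menehir*: last vowel = /i/, a front vowel → -lez → *menehirlez*.

menehirlez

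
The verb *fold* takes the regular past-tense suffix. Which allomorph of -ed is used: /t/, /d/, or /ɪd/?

/ɪd/

The stem *fold* ends in /t/ or /d/.
The -ed suffix is realized as /ɪd/ after /t, d/; as /t/ after other voiceless consonants; and as /d/ after other voiced sounds.
So -ed on *fold* is pronounced /ɪd/.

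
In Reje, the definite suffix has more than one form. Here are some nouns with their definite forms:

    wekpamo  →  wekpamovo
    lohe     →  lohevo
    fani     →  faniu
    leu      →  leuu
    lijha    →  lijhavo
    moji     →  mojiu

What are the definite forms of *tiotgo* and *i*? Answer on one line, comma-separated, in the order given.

Looking at the last vowel of each stem: -u when the last vowel of the stem is a high vowel (*fani*, *leu*, *moji*); -vo when the last vowel of the stem is a non-high vowel (*wekpamo*, *lohe*, *lijha*).
Since the last vowel of *tiotgo* is /o/ (a non-high vowel), it takes -vo, giving *tiotgovo*.
*i*: last vowel = /i/, a high vowel → -u → *iu*.

tiotgovo, iu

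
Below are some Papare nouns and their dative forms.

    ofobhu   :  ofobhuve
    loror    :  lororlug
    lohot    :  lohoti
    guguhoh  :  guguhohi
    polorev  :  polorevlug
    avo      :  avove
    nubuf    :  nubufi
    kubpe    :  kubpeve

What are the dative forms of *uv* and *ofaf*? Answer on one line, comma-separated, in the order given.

uvlug, ofafi

Looking at the final sound of each stem: -i when the stem ends in a voiceless consonant (*lohot*, *guguhoh*, *nubuf*); -lug when the stem ends in a voiced consonant (*loror*, *polorev*); -ve when the stem ends in a vowel (*ofobhu*, *avo*, *kubpe*).
*uv*: final sound = /v/, a voiced consonant → -lug → *uvlug*.
Since the final sound of *ofaf* is /f/ (a voiceless consonant), it takes -i, giving *ofafi*.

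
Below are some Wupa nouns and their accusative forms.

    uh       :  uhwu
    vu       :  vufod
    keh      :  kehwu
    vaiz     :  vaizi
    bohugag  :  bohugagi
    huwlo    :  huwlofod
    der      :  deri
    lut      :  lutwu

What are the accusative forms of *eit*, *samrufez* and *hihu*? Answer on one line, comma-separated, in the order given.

The suffix is conditioned by the final sound: -wu when the stem ends in a voiceless consonant (*uh*, *keh*, *lut*); -i when the stem ends in a voiced consonant (*vaiz*, *bohugag*, *der*); -fod when the stem ends in a vowel (*vu*, *huwlo*).
Since the final sound of *eit* is /t/ (a voiceless consonant), it takes -wu, giving *eitwu*.
The final sound of *samrufez* is /z/, which is a voiced consonant, so the suffix is -i, giving *samrufezi*.
Since the final sound of *hihu* is /u/ (a vowel), it takes -fod, giving *hihufod*.

eitwu, samrufezi, hihufod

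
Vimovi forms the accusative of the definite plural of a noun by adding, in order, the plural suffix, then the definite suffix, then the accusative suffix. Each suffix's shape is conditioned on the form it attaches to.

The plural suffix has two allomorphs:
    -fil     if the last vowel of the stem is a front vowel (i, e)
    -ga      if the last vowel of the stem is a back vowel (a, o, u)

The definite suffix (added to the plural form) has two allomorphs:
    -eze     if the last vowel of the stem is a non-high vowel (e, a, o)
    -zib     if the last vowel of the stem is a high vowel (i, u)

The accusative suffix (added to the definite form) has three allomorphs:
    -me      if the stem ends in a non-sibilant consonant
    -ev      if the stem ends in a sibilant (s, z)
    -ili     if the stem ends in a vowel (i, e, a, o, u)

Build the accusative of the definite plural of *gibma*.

gibmagaezeili

Since the last vowel of *gibma* is /a/ (a back vowel), it takes -ga, giving *gibmaga*.
The plural form *gibmaga*: last vowel = /a/, a non-high vowel → -eze → *gibmagaeze*.
Since the final sound of the definite form *gibmagaeze* is /e/ (a vowel), it takes -ili, giving *gibmagaezeili*.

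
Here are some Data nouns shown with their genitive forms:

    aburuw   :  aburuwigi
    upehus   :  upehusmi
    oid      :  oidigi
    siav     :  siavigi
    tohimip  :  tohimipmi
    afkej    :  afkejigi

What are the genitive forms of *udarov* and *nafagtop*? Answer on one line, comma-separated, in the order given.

udarovigi, nafagtopmi

The pattern is voicing of the final consonant: -mi when the stem ends in a voiceless consonant (*upehus*, *tohimip*); -igi when the stem ends in a voiced consonant (*aburuw*, *oid*, *siav*, *afkej*).
*udarov*: final consonant = /v/, voiced → -igi → *udarovigi*.
The final consonant of *nafagtop* is /p/, which is voiceless, so the suffix is -mi, giving *nafagtopmi*.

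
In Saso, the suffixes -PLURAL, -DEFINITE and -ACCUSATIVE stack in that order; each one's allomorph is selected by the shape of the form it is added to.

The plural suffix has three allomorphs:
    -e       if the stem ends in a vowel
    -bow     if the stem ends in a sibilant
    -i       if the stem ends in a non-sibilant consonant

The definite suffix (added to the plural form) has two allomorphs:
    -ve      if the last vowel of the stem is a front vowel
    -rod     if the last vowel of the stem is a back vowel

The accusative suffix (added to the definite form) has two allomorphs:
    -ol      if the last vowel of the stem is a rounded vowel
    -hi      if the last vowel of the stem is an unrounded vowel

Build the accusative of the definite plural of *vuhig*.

vuhigivehi

*vuhig*: final sound = /g/, a non-sibilant consonant → -i → *vuhigi*.
The last vowel of the plural form *vuhigi* is /i/, which is a front vowel, so the definite suffix is -ve, giving *vuhigive*.
The definite form *vuhigive*: last vowel = /e/, an unrounded vowel → -hi → *vuhigivehi*.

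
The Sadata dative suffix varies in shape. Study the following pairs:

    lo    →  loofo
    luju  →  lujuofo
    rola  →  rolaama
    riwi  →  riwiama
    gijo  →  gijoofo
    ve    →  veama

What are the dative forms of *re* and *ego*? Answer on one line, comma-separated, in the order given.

reama, egoofo

The pattern is rounding harmony: -ofo when the last vowel of the stem is a rounded vowel (*lo*, *luju*, *gijo*); -ama when the last vowel of the stem is an unrounded vowel (*rola*, *riwi*, *ve*).
*re*: last vowel = /e/, an unrounded vowel → -ama → *reama*.
The last vowel of *ego* is /o/, which is a rounded vowel, so the suffix is -ofo, giving *egoofo*.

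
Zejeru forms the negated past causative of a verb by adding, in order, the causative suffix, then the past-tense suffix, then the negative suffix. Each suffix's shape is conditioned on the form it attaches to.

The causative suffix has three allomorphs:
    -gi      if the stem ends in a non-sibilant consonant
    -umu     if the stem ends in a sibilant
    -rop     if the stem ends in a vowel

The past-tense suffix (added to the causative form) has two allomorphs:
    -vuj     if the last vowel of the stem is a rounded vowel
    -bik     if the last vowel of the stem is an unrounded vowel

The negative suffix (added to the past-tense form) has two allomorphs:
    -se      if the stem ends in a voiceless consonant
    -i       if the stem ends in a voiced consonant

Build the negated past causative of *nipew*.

nipewgibikse

The final sound of *nipew* is /w/, which is a non-sibilant consonant, so the causative suffix is -gi, giving *nipewgi*.
Since the last vowel of the causative form *nipewgi* is /i/ (an unrounded vowel), it takes -bik, giving *nipewgibik*.
The past-tense form *nipewgibik* — final consonant /k/ (voiceless) → -se → *nipewgibikse*.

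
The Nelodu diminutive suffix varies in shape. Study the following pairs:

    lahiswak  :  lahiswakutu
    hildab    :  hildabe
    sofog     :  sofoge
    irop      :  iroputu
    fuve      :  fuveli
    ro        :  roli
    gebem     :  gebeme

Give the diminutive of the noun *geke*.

gekeli

The pattern is voicing of the final sound: -utu when the stem ends in a voiceless consonant (*lahiswak*, *irop*); -e when the stem ends in a voiced consonant (*hildab*, *sofog*, *gebem*); -li when the stem ends in a vowel (*fuve*, *ro*).
*geke* — final sound /e/ (a vowel) → -li → *gekeli*.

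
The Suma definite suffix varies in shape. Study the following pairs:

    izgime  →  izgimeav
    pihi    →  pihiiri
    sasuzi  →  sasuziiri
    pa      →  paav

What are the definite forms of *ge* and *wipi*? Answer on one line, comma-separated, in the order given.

The pattern is height harmony: -iri when the last vowel of the stem is a high vowel (*pihi*, *sasuzi*); -av when the last vowel of the stem is a non-high vowel (*izgime*, *pa*).
*ge* — last vowel /e/ (a non-high vowel) → -av → *geav*.
*wipi*: last vowel = /i/, a high vowel → -iri → *wipiiri*.

geav, wipiiri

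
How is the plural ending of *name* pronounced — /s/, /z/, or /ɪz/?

The stem *name* ends in a voiced non-sibilant sound.
The plural suffix surfaces as /ɪz/ after sibilants, /s/ after other voiceless consonants, and /z/ after other voiced sounds.
So the plural -s on *name* is pronounced /z/.

/z/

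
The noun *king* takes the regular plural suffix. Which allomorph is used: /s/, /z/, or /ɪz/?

/z/

The stem *king* ends in a voiced non-sibilant sound.
The plural suffix surfaces as /ɪz/ after sibilants, /s/ after other voiceless consonants, and /z/ after other voiced sounds.
So the plural -s on *king* is pronounced /z/.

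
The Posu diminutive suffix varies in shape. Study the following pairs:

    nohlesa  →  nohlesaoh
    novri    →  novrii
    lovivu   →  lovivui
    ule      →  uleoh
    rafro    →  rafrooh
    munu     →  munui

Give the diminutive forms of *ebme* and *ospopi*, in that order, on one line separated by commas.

ebmeoh, ospopii

The pattern is height harmony: -i when the last vowel of the stem is a high vowel (*novri*, *lovivu*, *munu*); -oh when the last vowel of the stem is a non-high vowel (*nohlesa*, *ule*, *rafro*).
Since the last vowel of *ebme* is /e/ (a non-high vowel), it takes -oh, giving *ebmeoh*.
Since the last vowel of *ospopi* is /i/ (a high vowel), it takes -i, giving *ospopii*.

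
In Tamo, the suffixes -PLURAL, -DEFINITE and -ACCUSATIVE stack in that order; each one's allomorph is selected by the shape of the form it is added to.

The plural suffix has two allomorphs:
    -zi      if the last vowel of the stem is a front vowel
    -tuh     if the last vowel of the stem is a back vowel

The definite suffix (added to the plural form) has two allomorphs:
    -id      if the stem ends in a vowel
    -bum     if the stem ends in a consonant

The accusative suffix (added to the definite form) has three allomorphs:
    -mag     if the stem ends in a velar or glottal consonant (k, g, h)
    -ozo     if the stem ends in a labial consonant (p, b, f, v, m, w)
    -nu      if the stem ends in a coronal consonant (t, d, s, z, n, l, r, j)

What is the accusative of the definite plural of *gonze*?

Since the last vowel of *gonze* is /e/ (a front vowel), it takes -zi, giving *gonzezi*.
The plural form *gonzezi* — final sound /i/ (a vowel) → -id → *gonzeziid*.
Since the final consonant of the definite form *gonzeziid* is /d/ (coronal), it takes -nu, giving *gonzeziidnu*.

gonzeziidnu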